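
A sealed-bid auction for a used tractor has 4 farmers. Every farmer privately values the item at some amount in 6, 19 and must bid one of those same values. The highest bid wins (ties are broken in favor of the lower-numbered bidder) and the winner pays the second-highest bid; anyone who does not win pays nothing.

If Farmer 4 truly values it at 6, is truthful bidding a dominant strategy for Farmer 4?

Check each profile of the others' bids and compare truth against every alternative bid.
Others bid (6, 6, 6): truth gives 0, best alternative gives 0.
Others bid (6, 6, 19): truth gives 0, best alternative gives 0.
Others bid (6, 19, 6): truth gives 0, best alternative gives 0.
Others bid (6, 19, 19): truth gives 0, best alternative gives 0.
Others bid (19, 6, 6): truth gives 0, best alternative gives 0.
Others bid (19, 6, 19): truth gives 0, best alternative gives 0.
(Remaining 2 profiles checked similarly; truth is weakly best in each.)
In every case the truthful bid is at least as good as any alternative, so it is a dominant strategy.

Yes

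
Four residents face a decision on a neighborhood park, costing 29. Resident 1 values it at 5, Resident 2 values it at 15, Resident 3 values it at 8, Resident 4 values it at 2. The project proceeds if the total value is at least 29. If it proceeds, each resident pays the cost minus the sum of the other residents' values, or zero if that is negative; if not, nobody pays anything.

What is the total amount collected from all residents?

Total value 30 ≥ cost 29, so it is built.
Resident 1: others sum to 25; max(0, 29 - 25) = 4.
Resident 2: others sum to 15; max(0, 29 - 15) = 14.
Resident 3: others sum to 22; max(0, 29 - 22) = 7.
Resident 4: others sum to 28; max(0, 29 - 28) = 1.
Total collected = 4 + 14 + 7 + 1 = 26.

26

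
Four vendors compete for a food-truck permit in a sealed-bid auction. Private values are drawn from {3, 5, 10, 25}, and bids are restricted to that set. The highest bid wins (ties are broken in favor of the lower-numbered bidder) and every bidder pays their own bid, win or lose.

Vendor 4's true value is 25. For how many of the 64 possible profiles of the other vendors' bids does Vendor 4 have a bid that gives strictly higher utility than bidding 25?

Others bid (3, 3, 3): truth gives 0; bid 5 gives 20 > 0. Violating.
Others bid (3, 3, 5): truth gives 0; bid 10 gives 15 > 0. Violating.
Others bid (3, 3, 25): truth gives -25; bid 3 gives -3 > -25. Violating.
Others bid (3, 5, 3): truth gives 0; bid 10 gives 15 > 0. Violating.
Others bid (3, 3, 10): truth gives 0; no alternative beats it.
Others bid (3, 5, 10): truth gives 0; no alternative beats it.
(Checking all 64 profiles: 45 have a profitable deviation, 19 do not.)

45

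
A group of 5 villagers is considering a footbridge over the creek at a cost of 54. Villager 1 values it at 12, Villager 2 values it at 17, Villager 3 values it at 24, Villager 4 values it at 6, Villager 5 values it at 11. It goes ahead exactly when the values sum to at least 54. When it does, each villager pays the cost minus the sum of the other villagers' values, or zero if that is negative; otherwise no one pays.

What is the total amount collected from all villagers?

Total value 70 ≥ cost 54, so it is built.
Villager 1: others sum to 58; max(0, 54 - 58) = 0.
Villager 2: others sum to 53; max(0, 54 - 53) = 1.
Villager 3: others sum to 46; max(0, 54 - 46) = 8.
Villager 4: others sum to 64; max(0, 54 - 64) = 0.
Villager 5: others sum to 59; max(0, 54 - 59) = 0.
Total collected = 0 + 1 + 8 + 0 + 0 = 9.

9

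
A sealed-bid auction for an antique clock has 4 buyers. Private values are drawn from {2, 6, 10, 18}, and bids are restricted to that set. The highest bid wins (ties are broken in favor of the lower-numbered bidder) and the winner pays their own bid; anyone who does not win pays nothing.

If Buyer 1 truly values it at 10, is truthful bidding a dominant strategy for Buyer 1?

No

Consider the case where Buyer 2 bids 2, Buyer 3 bids 2 and Buyer 4 bids 2.
Truthful bid 10: wins, pays 10, utility 10 - 10 = 0.
Bid 2 instead: wins, pays 2, utility 10 - 2 = 8.
Since 8 > 0, bidding 2 is strictly better here, so truthful bidding is not dominant.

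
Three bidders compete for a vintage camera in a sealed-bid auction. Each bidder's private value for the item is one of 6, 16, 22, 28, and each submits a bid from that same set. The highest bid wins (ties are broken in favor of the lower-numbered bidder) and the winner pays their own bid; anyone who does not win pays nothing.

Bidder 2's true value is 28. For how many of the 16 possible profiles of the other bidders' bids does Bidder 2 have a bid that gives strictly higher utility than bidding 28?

6

Others bid (6, 6): truth gives 0; bid 16 gives 12 > 0. Violating.
Others bid (6, 16): truth gives 0; bid 16 gives 12 > 0. Violating.
Others bid (6, 22): truth gives 0; bid 22 gives 6 > 0. Violating.
Others bid (16, 6): truth gives 0; bid 22 gives 6 > 0. Violating.
Others bid (6, 28): truth gives 0; no alternative beats it.
Others bid (16, 28): truth gives 0; no alternative beats it.
(Checking all 16 profiles: 6 have a profitable deviation, 10 do not.)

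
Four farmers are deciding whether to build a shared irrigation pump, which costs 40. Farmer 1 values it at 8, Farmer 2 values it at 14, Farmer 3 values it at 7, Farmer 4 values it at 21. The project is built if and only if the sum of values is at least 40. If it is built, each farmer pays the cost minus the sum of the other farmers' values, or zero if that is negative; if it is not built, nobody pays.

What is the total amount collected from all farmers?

15

Total value 50 ≥ cost 40, so it is built.
Farmer 1: others sum to 42; max(0, 40 - 42) = 0.
Farmer 2: others sum to 36; max(0, 40 - 36) = 4.
Farmer 3: others sum to 43; max(0, 40 - 43) = 0.
Farmer 4: others sum to 29; max(0, 40 - 29) = 11.
Total collected = 0 + 4 + 0 + 11 = 15.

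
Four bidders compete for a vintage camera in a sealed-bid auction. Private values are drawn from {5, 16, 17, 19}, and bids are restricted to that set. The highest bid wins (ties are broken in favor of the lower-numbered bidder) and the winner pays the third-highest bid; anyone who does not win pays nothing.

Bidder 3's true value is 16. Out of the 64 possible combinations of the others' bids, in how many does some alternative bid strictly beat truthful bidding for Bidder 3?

6

Others bid (5, 5, 17): truth gives 0; bid 17 gives 11 > 0. Violating.
Others bid (5, 5, 19): truth gives 0; bid 19 gives 11 > 0. Violating.
Others bid (5, 16, 5): truth gives 0; bid 17 gives 11 > 0. Violating.
Others bid (5, 17, 5): truth gives 0; bid 19 gives 11 > 0. Violating.
Others bid (5, 5, 5): truth gives 11; no alternative beats it.
Others bid (5, 5, 16): truth gives 11; no alternative beats it.
(Checking all 64 profiles: 6 have a profitable deviation, 58 do not.)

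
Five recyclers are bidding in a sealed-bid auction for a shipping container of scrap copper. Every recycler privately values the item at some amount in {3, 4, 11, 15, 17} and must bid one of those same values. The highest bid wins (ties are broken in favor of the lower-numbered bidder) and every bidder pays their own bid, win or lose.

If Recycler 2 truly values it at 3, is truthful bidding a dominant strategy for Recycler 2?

Consider the case where Recycler 1 bids 3, Recycler 3 bids 3, Recycler 4 bids 3 and Recycler 5 bids 3.
Truthful bid 3: loses but pays 3, utility -3.
Bid 4 instead: wins, pays 4, utility 3 - 4 = -1.
Since -1 > -3, bidding 4 is strictly better here, so truthful bidding is not dominant.

No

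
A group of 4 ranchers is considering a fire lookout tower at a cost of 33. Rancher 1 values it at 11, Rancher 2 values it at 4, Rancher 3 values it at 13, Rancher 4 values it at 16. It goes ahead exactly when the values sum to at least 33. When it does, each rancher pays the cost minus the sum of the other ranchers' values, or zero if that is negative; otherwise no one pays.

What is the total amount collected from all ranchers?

7

Total value 44 ≥ cost 33, so it is built.
Rancher 1: others sum to 33; max(0, 33 - 33) = 0.
Rancher 2: others sum to 40; max(0, 33 - 40) = 0.
Rancher 3: others sum to 31; max(0, 33 - 31) = 2.
Rancher 4: others sum to 28; max(0, 33 - 28) = 5.
Total collected = 0 + 0 + 2 + 5 = 7.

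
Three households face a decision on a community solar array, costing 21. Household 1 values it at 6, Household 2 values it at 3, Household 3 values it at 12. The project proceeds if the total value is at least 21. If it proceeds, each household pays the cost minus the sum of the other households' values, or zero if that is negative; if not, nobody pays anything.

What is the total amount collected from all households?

21

Total value 21 ≥ cost 21, so it is built.
Household 1: others sum to 15; max(0, 21 - 15) = 6.
Household 2: others sum to 18; max(0, 21 - 18) = 3.
Household 3: others sum to 9; max(0, 21 - 9) = 12.
Total collected = 6 + 3 + 12 = 21.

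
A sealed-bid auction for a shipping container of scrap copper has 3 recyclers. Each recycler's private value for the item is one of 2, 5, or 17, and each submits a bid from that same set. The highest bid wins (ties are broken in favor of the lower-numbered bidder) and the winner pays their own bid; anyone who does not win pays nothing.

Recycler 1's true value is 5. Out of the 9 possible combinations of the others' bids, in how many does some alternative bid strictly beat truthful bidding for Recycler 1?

1

Others bid (2, 2): truth gives 0; bid 2 gives 3 > 0. Violating.
Others bid (2, 5): truth gives 0; no alternative beats it.
Others bid (2, 17): truth gives 0; no alternative beats it.
(Checking all 9 profiles: 1 has a profitable deviation, 8 do not.)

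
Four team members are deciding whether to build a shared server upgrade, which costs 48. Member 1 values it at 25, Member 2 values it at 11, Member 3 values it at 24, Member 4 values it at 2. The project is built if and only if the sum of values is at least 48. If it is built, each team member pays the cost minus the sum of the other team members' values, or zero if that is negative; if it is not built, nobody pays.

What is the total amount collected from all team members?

Total value 62 ≥ cost 48, so it is built.
Member 1: others sum to 37; max(0, 48 - 37) = 11.
Member 2: others sum to 51; max(0, 48 - 51) = 0.
Member 3: others sum to 38; max(0, 48 - 38) = 10.
Member 4: others sum to 60; max(0, 48 - 60) = 0.
Total collected = 11 + 0 + 10 + 0 = 21.

21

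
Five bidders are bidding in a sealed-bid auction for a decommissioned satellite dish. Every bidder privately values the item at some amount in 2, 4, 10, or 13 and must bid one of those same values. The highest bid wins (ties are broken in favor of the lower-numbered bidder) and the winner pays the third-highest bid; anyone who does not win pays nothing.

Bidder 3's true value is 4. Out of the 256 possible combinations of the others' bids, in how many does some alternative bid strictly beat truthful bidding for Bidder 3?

Others bid (2, 2, 2, 10): truth gives 0; bid 10 gives 2 > 0. Violating.
Others bid (2, 2, 2, 13): truth gives 0; bid 13 gives 2 > 0. Violating.
Others bid (2, 2, 10, 2): truth gives 0; bid 10 gives 2 > 0. Violating.
Others bid (2, 2, 13, 2): truth gives 0; bid 13 gives 2 > 0. Violating.
Others bid (2, 2, 2, 2): truth gives 2; no alternative beats it.
Others bid (2, 2, 2, 4): truth gives 2; no alternative beats it.
(Checking all 256 profiles: 8 have a profitable deviation, 248 do not.)

8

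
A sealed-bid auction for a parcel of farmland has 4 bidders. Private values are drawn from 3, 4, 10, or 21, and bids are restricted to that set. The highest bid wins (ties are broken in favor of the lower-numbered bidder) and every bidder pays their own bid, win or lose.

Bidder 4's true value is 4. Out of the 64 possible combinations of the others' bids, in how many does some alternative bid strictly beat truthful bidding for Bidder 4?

Others bid (3, 3, 4): truth gives -4; bid 3 gives -3 > -4. Violating.
Others bid (3, 3, 10): truth gives -4; bid 3 gives -3 > -4. Violating.
Others bid (3, 3, 21): truth gives -4; bid 3 gives -3 > -4. Violating.
Others bid (3, 4, 3): truth gives -4; bid 3 gives -3 > -4. Violating.
Others bid (3, 3, 3): truth gives 0; no alternative beats it.
(Checking all 64 profiles: 63 have a profitable deviation, 1 does not.)

63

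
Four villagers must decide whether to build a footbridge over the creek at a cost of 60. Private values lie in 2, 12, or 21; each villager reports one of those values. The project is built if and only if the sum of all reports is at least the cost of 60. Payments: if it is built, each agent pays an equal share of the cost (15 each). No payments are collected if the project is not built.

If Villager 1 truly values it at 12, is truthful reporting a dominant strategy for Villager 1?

No

Consider the case where Villager 2 reports 12, Villager 3 reports 21 and Villager 4 reports 21.
Truthful report 12: project built, pays 15, utility 12 - 15 = -3.
Report 2 instead: project not built, utility 0.
Since 0 > -3, reporting 2 is strictly better here, so truthful reporting is not dominant.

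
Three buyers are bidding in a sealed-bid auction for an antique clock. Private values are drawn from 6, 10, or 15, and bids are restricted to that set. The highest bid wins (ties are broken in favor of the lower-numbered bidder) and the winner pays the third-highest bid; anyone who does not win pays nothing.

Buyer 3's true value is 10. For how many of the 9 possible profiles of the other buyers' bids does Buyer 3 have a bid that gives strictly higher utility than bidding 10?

2

Others bid (6, 10): truth gives 0; bid 15 gives 4 > 0. Violating.
Others bid (10, 6): truth gives 0; bid 15 gives 4 > 0. Violating.
Others bid (6, 6): truth gives 4; no alternative beats it.
Others bid (6, 15): truth gives 0; no alternative beats it.
(Checking all 9 profiles: 2 have a profitable deviation, 7 do not.)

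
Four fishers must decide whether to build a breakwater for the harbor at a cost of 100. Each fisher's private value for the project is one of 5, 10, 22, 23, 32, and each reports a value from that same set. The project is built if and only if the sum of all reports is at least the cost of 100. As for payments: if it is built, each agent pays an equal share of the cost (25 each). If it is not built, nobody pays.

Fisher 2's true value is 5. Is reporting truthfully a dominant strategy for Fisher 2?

Yes

Check each profile of the others' reports and compare truth against every alternative report.
Others report (32, 32, 32): truth gives -20, best alternative gives -20.
Others report (5, 5, 5): truth gives 0, best alternative gives 0.
Others report (5, 5, 10): truth gives 0, best alternative gives 0.
Others report (5, 5, 22): truth gives 0, best alternative gives 0.
Others report (5, 5, 23): truth gives 0, best alternative gives 0.
Others report (5, 5, 32): truth gives 0, best alternative gives 0.
(Remaining 119 profiles checked similarly; truth is weakly best in each.)
In every case the truthful report is at least as good as any alternative, so it is a dominant strategy.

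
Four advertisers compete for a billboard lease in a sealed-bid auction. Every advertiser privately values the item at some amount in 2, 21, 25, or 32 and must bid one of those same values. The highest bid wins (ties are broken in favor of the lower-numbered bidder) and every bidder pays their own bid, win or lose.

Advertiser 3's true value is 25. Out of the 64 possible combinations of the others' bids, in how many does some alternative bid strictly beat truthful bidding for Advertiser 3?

Others bid (2, 2, 2): truth gives 0; bid 21 gives 4 > 0. Violating.
Others bid (2, 2, 21): truth gives 0; bid 21 gives 4 > 0. Violating.
Others bid (2, 2, 32): truth gives -25; bid 2 gives -2 > -25. Violating.
Others bid (2, 21, 32): truth gives -25; bid 2 gives -2 > -25. Violating.
Others bid (2, 2, 25): truth gives 0; no alternative beats it.
Others bid (2, 21, 2): truth gives 0; no alternative beats it.
(Checking all 64 profiles: 54 have a profitable deviation, 10 do not.)

54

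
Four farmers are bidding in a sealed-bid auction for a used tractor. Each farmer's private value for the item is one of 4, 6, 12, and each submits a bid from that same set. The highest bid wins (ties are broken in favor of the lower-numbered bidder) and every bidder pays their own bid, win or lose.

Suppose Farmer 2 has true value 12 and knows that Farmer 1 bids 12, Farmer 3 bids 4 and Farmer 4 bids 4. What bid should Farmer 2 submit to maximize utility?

Bid 4: loses but pays 4, utility -4.
Bid 6: loses but pays 6, utility -6.
Bid 12: loses but pays 12, utility -12.
The best choice is 4 with utility -4.

4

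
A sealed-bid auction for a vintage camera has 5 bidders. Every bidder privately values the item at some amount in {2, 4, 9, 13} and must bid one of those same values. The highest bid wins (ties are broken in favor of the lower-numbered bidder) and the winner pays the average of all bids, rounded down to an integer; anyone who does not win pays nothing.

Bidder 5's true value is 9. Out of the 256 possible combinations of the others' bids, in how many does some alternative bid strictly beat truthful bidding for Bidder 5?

Others bid (2, 2, 2, 2): truth gives 6; bid 4 gives 7 > 6. Violating.
Others bid (2, 2, 2, 9): truth gives 0; bid 13 gives 4 > 0. Violating.
Others bid (2, 2, 4, 9): truth gives 0; bid 13 gives 3 > 0. Violating.
Others bid (2, 2, 9, 2): truth gives 0; bid 13 gives 4 > 0. Violating.
Others bid (2, 2, 2, 4): truth gives 6; no alternative beats it.
Others bid (2, 2, 2, 13): truth gives 0; no alternative beats it.
(Checking all 256 profiles: 65 have a profitable deviation, 191 do not.)

65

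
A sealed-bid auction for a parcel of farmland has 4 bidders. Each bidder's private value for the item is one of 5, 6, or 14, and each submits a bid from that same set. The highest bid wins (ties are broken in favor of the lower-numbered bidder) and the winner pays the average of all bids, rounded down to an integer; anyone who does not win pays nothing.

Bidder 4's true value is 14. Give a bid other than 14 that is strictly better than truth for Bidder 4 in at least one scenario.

6

Suppose Bidder 1 bids 5, Bidder 2 bids 5 and Bidder 3 bids 5.
Bid 14: wins, pays 7, utility 14 - 7 = 7.
Bid 6: wins, pays 5, utility 14 - 5 = 9.
So bidding 6 beats truth here (9 > 7).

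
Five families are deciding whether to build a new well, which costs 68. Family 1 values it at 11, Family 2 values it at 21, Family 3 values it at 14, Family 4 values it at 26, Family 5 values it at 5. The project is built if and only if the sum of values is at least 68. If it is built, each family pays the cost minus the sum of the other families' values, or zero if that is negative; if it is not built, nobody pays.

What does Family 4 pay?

Total value 77 ≥ cost 68, so the project is built.
The other families' values sum to 51.
Cost minus that sum is 68 - 51 = 17.

17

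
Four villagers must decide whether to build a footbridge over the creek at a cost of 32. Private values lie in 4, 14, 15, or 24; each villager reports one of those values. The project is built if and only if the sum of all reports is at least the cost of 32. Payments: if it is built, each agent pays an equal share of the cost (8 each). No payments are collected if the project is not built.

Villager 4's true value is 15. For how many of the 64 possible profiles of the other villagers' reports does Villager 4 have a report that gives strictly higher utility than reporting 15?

1

Others report (4, 4, 4): truth gives 0; report 24 gives 7 > 0. Violating.
Others report (4, 4, 14): truth gives 7; no alternative beats it.
Others report (4, 4, 15): truth gives 7; no alternative beats it.
(Checking all 64 profiles: 1 has a profitable deviation, 63 do not.)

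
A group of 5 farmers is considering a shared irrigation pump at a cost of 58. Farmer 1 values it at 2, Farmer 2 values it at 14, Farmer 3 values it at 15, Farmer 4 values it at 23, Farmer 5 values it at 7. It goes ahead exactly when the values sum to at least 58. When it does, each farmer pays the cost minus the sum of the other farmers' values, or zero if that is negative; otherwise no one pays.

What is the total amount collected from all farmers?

Total value 61 ≥ cost 58, so it is built.
Farmer 1: others sum to 59; max(0, 58 - 59) = 0.
Farmer 2: others sum to 47; max(0, 58 - 47) = 11.
Farmer 3: others sum to 46; max(0, 58 - 46) = 12.
Farmer 4: others sum to 38; max(0, 58 - 38) = 20.
Farmer 5: others sum to 54; max(0, 58 - 54) = 4.
Total collected = 0 + 11 + 12 + 20 + 4 = 47.

47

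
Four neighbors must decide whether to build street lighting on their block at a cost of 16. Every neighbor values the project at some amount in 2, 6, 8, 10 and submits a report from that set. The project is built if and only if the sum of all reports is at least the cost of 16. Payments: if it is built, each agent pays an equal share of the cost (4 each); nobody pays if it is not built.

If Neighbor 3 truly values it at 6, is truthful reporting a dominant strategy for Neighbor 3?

No

Consider the case where Neighbor 1 reports 2, Neighbor 2 reports 2 and Neighbor 4 reports 2.
Truthful report 6: project not built, utility 0.
Report 10 instead: project built, pays 4, utility 6 - 4 = 2.
Since 2 > 0, reporting 10 is strictly better here, so truthful reporting is not dominant.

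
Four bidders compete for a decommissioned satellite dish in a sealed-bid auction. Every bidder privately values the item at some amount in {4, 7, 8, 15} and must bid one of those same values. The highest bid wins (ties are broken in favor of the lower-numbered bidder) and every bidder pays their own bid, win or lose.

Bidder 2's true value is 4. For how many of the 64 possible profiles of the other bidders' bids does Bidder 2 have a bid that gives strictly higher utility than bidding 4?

4

Others bid (4, 4, 4): truth gives -4; bid 7 gives -3 > -4. Violating.
Others bid (4, 4, 7): truth gives -4; bid 7 gives -3 > -4. Violating.
Others bid (4, 7, 4): truth gives -4; bid 7 gives -3 > -4. Violating.
Others bid (4, 7, 7): truth gives -4; bid 7 gives -3 > -4. Violating.
Others bid (4, 4, 8): truth gives -4; no alternative beats it.
Others bid (4, 4, 15): truth gives -4; no alternative beats it.
(Checking all 64 profiles: 4 have a profitable deviation, 60 do not.)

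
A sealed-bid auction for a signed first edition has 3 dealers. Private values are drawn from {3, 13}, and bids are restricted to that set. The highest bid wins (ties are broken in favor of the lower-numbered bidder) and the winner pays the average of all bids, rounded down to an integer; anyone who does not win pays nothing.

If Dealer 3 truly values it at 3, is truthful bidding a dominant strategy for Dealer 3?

Yes

Check each profile of the others' bids and compare truth against every alternative bid.
Others bid (3, 3): truth gives 0, best alternative gives -3.
Others bid (3, 13): truth gives 0, best alternative gives 0.
Others bid (13, 3): truth gives 0, best alternative gives 0.
Others bid (13, 13): truth gives 0, best alternative gives 0.
In every case the truthful bid is at least as good as any alternative, so it is a dominant strategy.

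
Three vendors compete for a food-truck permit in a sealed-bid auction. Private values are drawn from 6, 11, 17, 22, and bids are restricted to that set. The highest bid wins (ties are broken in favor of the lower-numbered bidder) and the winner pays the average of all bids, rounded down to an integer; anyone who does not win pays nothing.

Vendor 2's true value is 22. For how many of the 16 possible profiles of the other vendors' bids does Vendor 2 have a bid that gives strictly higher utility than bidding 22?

Others bid (6, 6): truth gives 11; bid 11 gives 15 > 11. Violating.
Others bid (6, 11): truth gives 9; bid 11 gives 13 > 9. Violating.
Others bid (6, 17): truth gives 7; bid 17 gives 9 > 7. Violating.
Others bid (11, 6): truth gives 9; bid 17 gives 11 > 9. Violating.
Others bid (6, 22): truth gives 6; no alternative beats it.
Others bid (11, 22): truth gives 4; no alternative beats it.
(Checking all 16 profiles: 6 have a profitable deviation, 10 do not.)

6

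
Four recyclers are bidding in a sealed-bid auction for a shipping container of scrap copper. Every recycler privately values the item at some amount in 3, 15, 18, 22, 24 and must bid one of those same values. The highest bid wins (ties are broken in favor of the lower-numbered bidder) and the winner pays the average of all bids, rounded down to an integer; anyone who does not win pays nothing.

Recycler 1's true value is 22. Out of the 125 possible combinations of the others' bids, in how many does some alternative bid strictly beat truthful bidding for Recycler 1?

72

Others bid (3, 3, 3): truth gives 15; bid 3 gives 19 > 15. Violating.
Others bid (3, 3, 15): truth gives 12; bid 15 gives 13 > 12. Violating.
Others bid (3, 3, 18): truth gives 11; bid 18 gives 12 > 11. Violating.
Others bid (3, 3, 24): truth gives 0; bid 24 gives 9 > 0. Violating.
Others bid (3, 3, 22): truth gives 10; no alternative beats it.
Others bid (3, 15, 22): truth gives 7; no alternative beats it.
(Checking all 125 profiles: 72 have a profitable deviation, 53 do not.)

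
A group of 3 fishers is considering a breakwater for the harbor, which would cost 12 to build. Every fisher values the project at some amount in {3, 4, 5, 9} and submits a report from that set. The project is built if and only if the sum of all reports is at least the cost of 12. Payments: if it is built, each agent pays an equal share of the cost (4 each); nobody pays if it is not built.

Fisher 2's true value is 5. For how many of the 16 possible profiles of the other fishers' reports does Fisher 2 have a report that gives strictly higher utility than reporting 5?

Others report (3, 3): truth gives 0; report 9 gives 1 > 0. Violating.
Others report (3, 4): truth gives 1; no alternative beats it.
Others report (3, 5): truth gives 1; no alternative beats it.
(Checking all 16 profiles: 1 has a profitable deviation, 15 do not.)

1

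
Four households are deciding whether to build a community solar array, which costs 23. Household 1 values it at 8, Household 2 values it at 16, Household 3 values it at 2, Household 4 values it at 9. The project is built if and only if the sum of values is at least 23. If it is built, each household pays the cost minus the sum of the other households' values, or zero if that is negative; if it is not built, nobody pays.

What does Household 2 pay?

Total value 35 ≥ cost 23, so the project is built.
The other households' values sum to 19.
Cost minus that sum is 23 - 19 = 4.

4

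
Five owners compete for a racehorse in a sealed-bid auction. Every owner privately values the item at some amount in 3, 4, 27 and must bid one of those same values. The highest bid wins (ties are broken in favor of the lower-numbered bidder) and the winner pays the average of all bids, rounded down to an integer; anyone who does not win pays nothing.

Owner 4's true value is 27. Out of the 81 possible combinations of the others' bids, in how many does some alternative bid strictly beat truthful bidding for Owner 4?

Others bid (3, 3, 3, 3): truth gives 20; bid 4 gives 24 > 20. Violating.
Others bid (3, 3, 3, 4): truth gives 19; bid 4 gives 24 > 19. Violating.
Others bid (3, 3, 3, 27): truth gives 15; no alternative beats it.
Others bid (3, 3, 4, 3): truth gives 19; no alternative beats it.
(Checking all 81 profiles: 2 have a profitable deviation, 79 do not.)

2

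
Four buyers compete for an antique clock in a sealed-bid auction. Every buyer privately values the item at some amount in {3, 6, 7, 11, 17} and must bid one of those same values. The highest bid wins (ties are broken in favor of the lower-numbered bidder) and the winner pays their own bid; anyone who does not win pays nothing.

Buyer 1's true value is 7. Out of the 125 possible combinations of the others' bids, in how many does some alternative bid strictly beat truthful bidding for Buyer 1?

8

Others bid (3, 3, 3): truth gives 0; bid 3 gives 4 > 0. Violating.
Others bid (3, 3, 6): truth gives 0; bid 6 gives 1 > 0. Violating.
Others bid (3, 6, 3): truth gives 0; bid 6 gives 1 > 0. Violating.
Others bid (3, 6, 6): truth gives 0; bid 6 gives 1 > 0. Violating.
Others bid (3, 3, 7): truth gives 0; no alternative beats it.
Others bid (3, 3, 11): truth gives 0; no alternative beats it.
(Checking all 125 profiles: 8 have a profitable deviation, 117 do not.)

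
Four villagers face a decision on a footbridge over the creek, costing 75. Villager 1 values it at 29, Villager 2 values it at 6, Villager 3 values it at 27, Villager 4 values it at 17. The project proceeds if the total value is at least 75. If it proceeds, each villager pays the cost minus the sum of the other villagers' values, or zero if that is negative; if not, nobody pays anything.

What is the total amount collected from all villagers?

63

Total value 79 ≥ cost 75, so it is built.
Villager 1: others sum to 50; max(0, 75 - 50) = 25.
Villager 2: others sum to 73; max(0, 75 - 73) = 2.
Villager 3: others sum to 52; max(0, 75 - 52) = 23.
Villager 4: others sum to 62; max(0, 75 - 62) = 13.
Total collected = 25 + 2 + 23 + 13 = 63.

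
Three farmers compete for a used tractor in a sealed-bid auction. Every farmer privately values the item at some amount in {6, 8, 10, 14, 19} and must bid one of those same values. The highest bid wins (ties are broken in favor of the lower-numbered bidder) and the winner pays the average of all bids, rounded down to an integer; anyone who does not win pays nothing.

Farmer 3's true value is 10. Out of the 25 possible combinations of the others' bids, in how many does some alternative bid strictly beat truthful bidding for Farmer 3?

1

Others bid (6, 6): truth gives 3; bid 8 gives 4 > 3. Violating.
Others bid (6, 8): truth gives 2; no alternative beats it.
Others bid (6, 10): truth gives 0; no alternative beats it.
(Checking all 25 profiles: 1 has a profitable deviation, 24 do not.)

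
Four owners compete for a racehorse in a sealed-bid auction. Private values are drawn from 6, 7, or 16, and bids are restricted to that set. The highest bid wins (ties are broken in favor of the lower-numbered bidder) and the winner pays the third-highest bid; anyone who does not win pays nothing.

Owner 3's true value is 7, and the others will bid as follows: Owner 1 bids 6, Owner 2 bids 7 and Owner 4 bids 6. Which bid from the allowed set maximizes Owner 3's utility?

16

Bid 6: loses, pays 0, utility 0.
Bid 7: loses, pays 0, utility 0.
Bid 16: wins, pays 6, utility 7 - 6 = 1.
The best choice is 16 with utility 1.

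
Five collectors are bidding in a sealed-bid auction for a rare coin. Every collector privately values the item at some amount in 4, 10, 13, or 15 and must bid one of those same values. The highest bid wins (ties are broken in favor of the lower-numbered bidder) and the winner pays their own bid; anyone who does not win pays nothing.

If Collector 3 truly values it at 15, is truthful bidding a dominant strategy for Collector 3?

No

Consider the case where Collector 1 bids 4, Collector 2 bids 4, Collector 4 bids 4 and Collector 5 bids 4.
Truthful bid 15: wins, pays 15, utility 15 - 15 = 0.
Bid 10 instead: wins, pays 10, utility 15 - 10 = 5.
Since 5 > 0, bidding 10 is strictly better here, so truthful bidding is not dominant.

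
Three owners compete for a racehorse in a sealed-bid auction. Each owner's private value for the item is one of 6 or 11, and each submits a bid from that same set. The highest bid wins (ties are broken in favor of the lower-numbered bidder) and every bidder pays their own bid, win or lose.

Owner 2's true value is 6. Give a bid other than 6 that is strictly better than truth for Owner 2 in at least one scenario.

11

Suppose Owner 1 bids 6 and Owner 3 bids 6.
Bid 6: loses but pays 6, utility -6.
Bid 11: wins, pays 11, utility 6 - 11 = -5.
So bidding 11 beats truth here (-5 > -6).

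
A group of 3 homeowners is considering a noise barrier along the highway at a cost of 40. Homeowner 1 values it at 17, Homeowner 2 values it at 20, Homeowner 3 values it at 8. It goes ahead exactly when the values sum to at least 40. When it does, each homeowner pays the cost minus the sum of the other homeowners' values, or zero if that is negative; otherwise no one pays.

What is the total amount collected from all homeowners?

Total value 45 ≥ cost 40, so it is built.
Homeowner 1: others sum to 28; max(0, 40 - 28) = 12.
Homeowner 2: others sum to 25; max(0, 40 - 25) = 15.
Homeowner 3: others sum to 37; max(0, 40 - 37) = 3.
Total collected = 12 + 15 + 3 = 30.

30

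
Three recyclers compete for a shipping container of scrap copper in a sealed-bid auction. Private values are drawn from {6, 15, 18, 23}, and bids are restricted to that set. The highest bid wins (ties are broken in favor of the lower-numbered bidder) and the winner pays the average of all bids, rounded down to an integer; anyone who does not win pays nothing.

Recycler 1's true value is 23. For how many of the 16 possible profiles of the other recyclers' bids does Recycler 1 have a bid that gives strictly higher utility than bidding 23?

Others bid (6, 6): truth gives 12; bid 6 gives 17 > 12. Violating.
Others bid (6, 15): truth gives 9; bid 15 gives 11 > 9. Violating.
Others bid (6, 18): truth gives 8; bid 18 gives 9 > 8. Violating.
Others bid (15, 6): truth gives 9; bid 15 gives 11 > 9. Violating.
Others bid (6, 23): truth gives 6; no alternative beats it.
Others bid (15, 23): truth gives 3; no alternative beats it.
(Checking all 16 profiles: 9 have a profitable deviation, 7 do not.)

9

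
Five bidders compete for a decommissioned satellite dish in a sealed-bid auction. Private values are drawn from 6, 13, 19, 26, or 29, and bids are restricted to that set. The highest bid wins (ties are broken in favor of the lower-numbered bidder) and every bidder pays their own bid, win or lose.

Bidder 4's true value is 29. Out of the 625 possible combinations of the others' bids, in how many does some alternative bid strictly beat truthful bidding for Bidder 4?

413

Others bid (6, 6, 6, 6): truth gives 0; bid 13 gives 16 > 0. Violating.
Others bid (6, 6, 6, 13): truth gives 0; bid 13 gives 16 > 0. Violating.
Others bid (6, 6, 6, 19): truth gives 0; bid 19 gives 10 > 0. Violating.
Others bid (6, 6, 6, 26): truth gives 0; bid 26 gives 3 > 0. Violating.
Others bid (6, 6, 6, 29): truth gives 0; no alternative beats it.
Others bid (6, 6, 13, 29): truth gives 0; no alternative beats it.
(Checking all 625 profiles: 413 have a profitable deviation, 212 do not.)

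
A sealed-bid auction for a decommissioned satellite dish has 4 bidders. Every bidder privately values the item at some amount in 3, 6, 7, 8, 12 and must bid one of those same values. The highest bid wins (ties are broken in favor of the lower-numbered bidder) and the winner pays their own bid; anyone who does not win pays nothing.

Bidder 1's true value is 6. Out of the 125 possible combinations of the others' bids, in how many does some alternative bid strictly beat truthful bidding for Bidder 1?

1

Others bid (3, 3, 3): truth gives 0; bid 3 gives 3 > 0. Violating.
Others bid (3, 3, 6): truth gives 0; no alternative beats it.
Others bid (3, 3, 7): truth gives 0; no alternative beats it.
(Checking all 125 profiles: 1 has a profitable deviation, 124 do not.)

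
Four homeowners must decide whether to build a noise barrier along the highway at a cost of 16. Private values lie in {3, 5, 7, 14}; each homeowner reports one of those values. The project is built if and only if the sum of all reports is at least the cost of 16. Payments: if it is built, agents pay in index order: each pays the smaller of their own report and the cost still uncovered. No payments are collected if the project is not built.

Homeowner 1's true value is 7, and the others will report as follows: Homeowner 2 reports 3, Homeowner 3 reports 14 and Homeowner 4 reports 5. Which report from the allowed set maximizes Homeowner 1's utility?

3

Report 3: project built, pays 3, utility 7 - 3 = 4.
Report 5: project built, pays 5, utility 7 - 5 = 2.
Report 7: project built, pays 7, utility 7 - 7 = 0.
Report 14: project built, pays 14, utility 7 - 14 = -7.
The best choice is 3 with utility 4.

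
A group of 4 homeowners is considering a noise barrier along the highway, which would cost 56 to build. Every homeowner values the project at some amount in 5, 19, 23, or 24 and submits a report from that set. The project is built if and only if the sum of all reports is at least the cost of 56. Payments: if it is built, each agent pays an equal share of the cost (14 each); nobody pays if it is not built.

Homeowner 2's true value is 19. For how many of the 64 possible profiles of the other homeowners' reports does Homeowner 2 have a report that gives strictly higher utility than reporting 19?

6

Others report (5, 5, 23): truth gives 0; report 23 gives 5 > 0. Violating.
Others report (5, 5, 24): truth gives 0; report 23 gives 5 > 0. Violating.
Others report (5, 23, 5): truth gives 0; report 23 gives 5 > 0. Violating.
Others report (5, 24, 5): truth gives 0; report 23 gives 5 > 0. Violating.
Others report (5, 5, 5): truth gives 0; no alternative beats it.
Others report (5, 5, 19): truth gives 0; no alternative beats it.
(Checking all 64 profiles: 6 have a profitable deviation, 58 do not.)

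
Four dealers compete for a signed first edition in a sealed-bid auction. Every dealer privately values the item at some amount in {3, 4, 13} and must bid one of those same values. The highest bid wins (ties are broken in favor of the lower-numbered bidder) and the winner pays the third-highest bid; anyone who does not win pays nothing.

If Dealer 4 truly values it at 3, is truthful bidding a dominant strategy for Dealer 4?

Check each profile of the others' bids and compare truth against every alternative bid.
Others bid (3, 3, 3): truth gives 0, best alternative gives 0.
Others bid (3, 3, 4): truth gives 0, best alternative gives 0.
Others bid (3, 3, 13): truth gives 0, best alternative gives 0.
Others bid (3, 4, 3): truth gives 0, best alternative gives 0.
Others bid (3, 4, 4): truth gives 0, best alternative gives 0.
Others bid (3, 4, 13): truth gives 0, best alternative gives 0.
(Remaining 21 profiles checked similarly; truth is weakly best in each.)
In every case the truthful bid is at least as good as any alternative, so it is a dominant strategy.

Yes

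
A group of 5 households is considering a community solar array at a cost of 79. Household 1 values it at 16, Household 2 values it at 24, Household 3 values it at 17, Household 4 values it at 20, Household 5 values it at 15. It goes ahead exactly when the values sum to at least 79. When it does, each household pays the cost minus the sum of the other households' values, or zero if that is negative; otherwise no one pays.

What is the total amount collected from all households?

Total value 92 ≥ cost 79, so it is built.
Household 1: others sum to 76; max(0, 79 - 76) = 3.
Household 2: others sum to 68; max(0, 79 - 68) = 11.
Household 3: others sum to 75; max(0, 79 - 75) = 4.
Household 4: others sum to 72; max(0, 79 - 72) = 7.
Household 5: others sum to 77; max(0, 79 - 77) = 2.
Total collected = 3 + 11 + 4 + 7 + 2 = 27.

27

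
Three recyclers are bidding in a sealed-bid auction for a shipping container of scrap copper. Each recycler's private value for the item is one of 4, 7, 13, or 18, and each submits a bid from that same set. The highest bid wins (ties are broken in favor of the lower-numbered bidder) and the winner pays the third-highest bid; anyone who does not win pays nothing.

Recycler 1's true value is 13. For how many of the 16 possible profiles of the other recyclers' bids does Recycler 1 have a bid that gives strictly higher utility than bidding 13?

Others bid (4, 18): truth gives 0; bid 18 gives 9 > 0. Violating.
Others bid (7, 18): truth gives 0; bid 18 gives 6 > 0. Violating.
Others bid (18, 4): truth gives 0; bid 18 gives 9 > 0. Violating.
Others bid (18, 7): truth gives 0; bid 18 gives 6 > 0. Violating.
Others bid (4, 4): truth gives 9; no alternative beats it.
Others bid (4, 7): truth gives 9; no alternative beats it.
(Checking all 16 profiles: 4 have a profitable deviation, 12 do not.)

4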